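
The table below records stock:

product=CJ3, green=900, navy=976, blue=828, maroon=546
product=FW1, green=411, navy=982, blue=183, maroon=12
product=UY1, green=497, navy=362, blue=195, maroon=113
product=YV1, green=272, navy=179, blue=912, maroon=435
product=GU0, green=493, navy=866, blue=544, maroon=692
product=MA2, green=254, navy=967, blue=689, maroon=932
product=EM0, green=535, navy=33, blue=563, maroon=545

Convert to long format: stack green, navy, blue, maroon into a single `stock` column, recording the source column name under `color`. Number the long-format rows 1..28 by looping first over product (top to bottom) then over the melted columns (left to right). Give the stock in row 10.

362

28 rows total (7 × 4). Row 10: index ⌊(10-1)/4⌋ = 2 into product → UY1; (10-1) mod 4 = 1 into the melted columns → navy.
So row 10 is (UY1, navy, 362); stock = 362.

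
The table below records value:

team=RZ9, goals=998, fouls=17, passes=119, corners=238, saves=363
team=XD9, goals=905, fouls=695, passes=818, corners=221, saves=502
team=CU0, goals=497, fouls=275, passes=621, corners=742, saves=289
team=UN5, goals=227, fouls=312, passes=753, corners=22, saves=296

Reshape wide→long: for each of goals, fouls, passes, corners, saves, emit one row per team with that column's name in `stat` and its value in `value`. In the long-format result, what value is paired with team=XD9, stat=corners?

Unpivoting turns each (team, wide-column) pair into one long row.
The wide cell at row XD9, column corners holds 221, so the long row (XD9, corners) has value=221.

221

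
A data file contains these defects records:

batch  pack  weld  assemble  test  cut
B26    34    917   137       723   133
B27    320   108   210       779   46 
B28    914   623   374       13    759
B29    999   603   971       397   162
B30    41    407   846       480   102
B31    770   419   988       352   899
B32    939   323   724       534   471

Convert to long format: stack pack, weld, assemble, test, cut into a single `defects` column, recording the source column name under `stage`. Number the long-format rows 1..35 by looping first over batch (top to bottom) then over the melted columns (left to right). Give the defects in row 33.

724

35 rows total (7 × 5). Row 33: index ⌊(33-1)/5⌋ = 6 into batch → B32; (33-1) mod 5 = 2 into the melted columns → assemble.
So row 33 is (B32, assemble, 724); defects = 724.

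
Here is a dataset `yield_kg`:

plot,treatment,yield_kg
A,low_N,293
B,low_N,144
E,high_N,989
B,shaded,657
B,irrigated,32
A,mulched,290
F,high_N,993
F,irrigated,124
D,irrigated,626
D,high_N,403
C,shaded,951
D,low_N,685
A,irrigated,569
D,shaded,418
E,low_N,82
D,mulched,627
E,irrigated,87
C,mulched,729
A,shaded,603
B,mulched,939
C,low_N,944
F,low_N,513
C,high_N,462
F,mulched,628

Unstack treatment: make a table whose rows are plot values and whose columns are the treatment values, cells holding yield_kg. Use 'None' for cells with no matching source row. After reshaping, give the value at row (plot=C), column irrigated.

None

No long-format row has plot=C and treatment=irrigated, so the cell is None.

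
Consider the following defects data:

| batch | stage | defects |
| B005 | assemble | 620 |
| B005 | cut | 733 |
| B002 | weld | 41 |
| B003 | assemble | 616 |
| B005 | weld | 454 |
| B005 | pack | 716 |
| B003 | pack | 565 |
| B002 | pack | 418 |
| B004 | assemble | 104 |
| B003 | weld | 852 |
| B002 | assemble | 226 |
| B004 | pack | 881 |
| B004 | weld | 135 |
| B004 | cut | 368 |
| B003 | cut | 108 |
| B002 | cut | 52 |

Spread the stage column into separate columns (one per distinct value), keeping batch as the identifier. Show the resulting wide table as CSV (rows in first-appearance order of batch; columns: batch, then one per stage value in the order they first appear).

Columns: batch plus the 4 distinct stage values (assemble, cut, weld, pack).
For example, row B005 column assemble takes defects=620 from the long row (B005, assemble).

batch,assemble,cut,weld,pack
B005,620,733,454,716
B002,226,52,41,418
B003,616,108,852,565
B004,104,368,135,881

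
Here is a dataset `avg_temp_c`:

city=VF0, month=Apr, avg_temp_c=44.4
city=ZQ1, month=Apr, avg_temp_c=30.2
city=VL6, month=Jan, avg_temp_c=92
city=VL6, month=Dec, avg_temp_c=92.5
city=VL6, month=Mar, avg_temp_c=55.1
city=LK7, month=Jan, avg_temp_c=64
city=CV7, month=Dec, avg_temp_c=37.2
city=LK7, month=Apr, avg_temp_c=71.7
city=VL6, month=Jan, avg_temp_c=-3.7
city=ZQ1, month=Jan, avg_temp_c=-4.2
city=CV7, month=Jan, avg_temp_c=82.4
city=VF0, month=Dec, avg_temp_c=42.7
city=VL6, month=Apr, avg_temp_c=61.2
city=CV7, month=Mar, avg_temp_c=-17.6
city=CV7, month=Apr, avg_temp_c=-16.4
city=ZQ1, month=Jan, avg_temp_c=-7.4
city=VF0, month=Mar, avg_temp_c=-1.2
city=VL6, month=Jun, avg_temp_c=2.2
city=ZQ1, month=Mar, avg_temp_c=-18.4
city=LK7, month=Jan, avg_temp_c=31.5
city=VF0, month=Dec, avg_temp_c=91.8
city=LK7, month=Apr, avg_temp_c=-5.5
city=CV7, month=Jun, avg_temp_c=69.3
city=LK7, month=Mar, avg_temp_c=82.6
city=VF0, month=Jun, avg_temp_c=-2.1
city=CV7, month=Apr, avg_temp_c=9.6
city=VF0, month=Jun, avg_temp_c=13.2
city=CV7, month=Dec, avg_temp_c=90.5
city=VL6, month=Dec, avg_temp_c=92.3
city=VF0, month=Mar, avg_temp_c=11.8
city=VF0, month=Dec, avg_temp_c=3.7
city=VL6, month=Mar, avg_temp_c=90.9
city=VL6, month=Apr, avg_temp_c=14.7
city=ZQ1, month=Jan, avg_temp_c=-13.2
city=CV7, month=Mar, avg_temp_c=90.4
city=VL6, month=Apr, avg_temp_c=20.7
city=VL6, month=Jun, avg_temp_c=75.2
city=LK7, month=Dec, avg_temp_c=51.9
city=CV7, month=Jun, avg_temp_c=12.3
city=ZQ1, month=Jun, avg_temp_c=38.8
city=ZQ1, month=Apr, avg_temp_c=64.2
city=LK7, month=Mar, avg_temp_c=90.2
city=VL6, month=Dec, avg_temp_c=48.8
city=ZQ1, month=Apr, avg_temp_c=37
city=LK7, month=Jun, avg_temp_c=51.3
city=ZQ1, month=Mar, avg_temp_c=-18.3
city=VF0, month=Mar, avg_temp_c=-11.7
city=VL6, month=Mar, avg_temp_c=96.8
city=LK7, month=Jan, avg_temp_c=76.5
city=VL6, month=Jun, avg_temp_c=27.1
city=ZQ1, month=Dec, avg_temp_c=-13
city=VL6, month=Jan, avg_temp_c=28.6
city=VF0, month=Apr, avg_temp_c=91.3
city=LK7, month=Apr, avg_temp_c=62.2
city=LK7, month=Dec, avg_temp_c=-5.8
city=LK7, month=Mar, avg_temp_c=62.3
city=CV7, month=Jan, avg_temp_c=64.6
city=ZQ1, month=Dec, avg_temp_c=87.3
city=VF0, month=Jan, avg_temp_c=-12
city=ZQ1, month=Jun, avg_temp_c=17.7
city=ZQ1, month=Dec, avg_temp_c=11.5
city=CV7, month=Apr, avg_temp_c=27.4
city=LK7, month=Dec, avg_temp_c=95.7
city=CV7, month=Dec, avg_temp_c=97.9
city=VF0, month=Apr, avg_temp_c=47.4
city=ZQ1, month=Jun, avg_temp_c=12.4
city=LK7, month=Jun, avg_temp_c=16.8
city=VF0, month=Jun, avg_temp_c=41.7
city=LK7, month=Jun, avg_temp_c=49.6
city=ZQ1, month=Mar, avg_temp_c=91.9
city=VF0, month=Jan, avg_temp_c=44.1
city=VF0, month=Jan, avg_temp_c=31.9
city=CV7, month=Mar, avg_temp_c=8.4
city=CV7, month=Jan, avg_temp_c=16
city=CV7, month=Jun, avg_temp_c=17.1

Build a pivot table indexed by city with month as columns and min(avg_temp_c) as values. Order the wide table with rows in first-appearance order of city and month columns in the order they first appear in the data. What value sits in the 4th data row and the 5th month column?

With rows in first-appearance order of city, row 4 is city=LK7. month columns in first-appearance order: Apr, Jan, Dec, Mar, Jun; column 5 is Jun.
Long rows with city=LK7, month=Jun: min(51.3, 16.8, 49.6) = 16.8.

16.8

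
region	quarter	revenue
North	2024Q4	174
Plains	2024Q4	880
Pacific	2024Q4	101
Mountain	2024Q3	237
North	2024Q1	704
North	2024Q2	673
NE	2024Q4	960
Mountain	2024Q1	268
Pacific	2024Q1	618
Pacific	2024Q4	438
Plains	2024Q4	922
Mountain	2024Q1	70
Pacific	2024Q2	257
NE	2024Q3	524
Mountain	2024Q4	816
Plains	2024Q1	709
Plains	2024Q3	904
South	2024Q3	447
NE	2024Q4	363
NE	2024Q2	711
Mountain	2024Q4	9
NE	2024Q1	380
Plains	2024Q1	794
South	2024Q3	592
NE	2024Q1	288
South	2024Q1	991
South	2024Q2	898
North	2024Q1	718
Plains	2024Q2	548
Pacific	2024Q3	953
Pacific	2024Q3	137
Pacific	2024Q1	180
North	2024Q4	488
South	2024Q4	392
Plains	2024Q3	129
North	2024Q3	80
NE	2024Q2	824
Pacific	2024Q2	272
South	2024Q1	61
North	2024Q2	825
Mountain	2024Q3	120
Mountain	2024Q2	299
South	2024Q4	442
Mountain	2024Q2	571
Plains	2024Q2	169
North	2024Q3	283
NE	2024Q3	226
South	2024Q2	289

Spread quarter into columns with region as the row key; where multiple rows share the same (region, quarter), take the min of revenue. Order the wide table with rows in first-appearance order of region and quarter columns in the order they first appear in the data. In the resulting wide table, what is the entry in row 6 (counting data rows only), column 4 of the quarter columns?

With rows in first-appearance order of region, row 6 is region=South. quarter columns in first-appearance order: 2024Q4, 2024Q3, 2024Q1, 2024Q2; column 4 is 2024Q2.
Long rows with region=South, quarter=2024Q2: min(898, 289) = 289.

289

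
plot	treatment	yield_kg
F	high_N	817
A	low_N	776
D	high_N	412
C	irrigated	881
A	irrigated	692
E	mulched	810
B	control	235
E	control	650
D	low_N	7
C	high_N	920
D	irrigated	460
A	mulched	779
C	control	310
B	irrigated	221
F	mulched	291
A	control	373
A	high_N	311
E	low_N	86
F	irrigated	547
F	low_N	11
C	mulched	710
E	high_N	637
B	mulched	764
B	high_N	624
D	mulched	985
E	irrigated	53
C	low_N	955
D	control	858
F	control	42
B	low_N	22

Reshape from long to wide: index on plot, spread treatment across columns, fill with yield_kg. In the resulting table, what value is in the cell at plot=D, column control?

858

Wide layout: rows indexed by plot, columns are the 5 distinct treatment values (high_N, low_N, irrigated, mulched, control).
Cell (plot=D, treatment=control) draws from the long row where plot=D and treatment=control, which has yield_kg=858.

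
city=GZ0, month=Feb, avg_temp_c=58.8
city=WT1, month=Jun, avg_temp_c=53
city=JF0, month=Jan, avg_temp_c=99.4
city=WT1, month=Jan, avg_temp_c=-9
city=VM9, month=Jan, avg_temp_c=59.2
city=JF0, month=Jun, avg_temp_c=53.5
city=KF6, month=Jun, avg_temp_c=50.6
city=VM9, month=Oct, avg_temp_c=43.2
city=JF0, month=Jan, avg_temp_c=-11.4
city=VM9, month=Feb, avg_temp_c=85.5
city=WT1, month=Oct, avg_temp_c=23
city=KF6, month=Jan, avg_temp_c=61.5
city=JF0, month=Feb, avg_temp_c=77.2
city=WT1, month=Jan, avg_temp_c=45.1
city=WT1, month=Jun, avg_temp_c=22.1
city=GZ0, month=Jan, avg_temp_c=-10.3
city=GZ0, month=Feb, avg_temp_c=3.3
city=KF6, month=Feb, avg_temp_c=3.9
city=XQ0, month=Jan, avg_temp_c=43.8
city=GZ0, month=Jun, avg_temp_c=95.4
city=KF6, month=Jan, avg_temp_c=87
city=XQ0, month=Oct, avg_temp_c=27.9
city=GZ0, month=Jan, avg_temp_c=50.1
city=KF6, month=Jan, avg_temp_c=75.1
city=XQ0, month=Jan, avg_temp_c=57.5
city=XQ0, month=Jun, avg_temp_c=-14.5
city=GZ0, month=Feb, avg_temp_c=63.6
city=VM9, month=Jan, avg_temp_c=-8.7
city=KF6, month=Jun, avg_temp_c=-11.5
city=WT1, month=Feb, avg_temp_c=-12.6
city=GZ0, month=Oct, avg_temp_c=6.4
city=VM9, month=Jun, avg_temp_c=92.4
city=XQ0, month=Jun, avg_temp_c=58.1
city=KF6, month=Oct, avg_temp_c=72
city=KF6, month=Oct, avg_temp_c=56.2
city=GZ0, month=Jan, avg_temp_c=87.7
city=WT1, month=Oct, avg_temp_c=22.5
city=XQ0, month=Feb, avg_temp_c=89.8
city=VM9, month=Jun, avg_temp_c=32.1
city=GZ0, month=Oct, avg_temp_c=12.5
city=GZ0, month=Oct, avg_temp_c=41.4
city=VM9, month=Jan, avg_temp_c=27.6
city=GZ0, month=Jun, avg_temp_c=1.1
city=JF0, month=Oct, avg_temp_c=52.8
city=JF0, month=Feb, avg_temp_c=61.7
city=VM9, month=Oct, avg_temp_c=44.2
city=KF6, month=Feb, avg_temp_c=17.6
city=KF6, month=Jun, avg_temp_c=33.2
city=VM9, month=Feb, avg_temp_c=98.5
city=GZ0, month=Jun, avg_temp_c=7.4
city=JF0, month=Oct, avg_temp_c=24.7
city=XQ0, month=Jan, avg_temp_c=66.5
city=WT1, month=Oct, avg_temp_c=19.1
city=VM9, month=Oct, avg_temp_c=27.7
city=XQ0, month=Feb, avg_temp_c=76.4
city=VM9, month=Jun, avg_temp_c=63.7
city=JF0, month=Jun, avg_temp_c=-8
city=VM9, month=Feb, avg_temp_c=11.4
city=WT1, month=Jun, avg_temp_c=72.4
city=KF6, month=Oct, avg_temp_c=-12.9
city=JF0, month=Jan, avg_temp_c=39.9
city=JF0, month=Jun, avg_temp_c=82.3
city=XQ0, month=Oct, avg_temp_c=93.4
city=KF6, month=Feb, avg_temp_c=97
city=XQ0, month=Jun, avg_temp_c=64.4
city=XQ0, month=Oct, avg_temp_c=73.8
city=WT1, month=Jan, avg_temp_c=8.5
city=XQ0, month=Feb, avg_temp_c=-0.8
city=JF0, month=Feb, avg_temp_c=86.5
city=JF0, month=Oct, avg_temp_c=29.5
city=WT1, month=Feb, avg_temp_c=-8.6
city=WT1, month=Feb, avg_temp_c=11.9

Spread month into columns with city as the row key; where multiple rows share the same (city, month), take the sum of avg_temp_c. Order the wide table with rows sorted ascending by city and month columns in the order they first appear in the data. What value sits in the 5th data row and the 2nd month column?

147.5

With rows sorted ascending by city, row 5 is city=WT1. month columns in first-appearance order: Feb, Jun, Jan, Oct; column 2 is Jun.
Long rows with city=WT1, month=Jun: 53 + 22.1 + 72.4 = 147.5.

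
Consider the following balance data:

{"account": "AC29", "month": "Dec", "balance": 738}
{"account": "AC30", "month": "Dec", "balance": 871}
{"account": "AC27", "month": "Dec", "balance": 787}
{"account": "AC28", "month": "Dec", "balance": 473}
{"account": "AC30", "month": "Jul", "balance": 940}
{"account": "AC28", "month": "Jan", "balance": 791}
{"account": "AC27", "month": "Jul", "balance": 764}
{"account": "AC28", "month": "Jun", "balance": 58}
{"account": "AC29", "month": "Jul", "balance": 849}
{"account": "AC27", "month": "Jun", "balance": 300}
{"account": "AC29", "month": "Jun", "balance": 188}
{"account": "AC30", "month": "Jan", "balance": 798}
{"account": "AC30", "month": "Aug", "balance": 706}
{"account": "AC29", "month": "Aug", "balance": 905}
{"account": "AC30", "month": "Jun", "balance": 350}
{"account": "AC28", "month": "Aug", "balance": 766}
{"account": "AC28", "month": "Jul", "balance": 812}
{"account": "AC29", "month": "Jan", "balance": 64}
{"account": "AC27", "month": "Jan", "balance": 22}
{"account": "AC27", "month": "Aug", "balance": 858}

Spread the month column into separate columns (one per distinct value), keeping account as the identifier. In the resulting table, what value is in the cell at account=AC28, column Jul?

Wide layout: rows indexed by account, columns are the 5 distinct month values (Dec, Jul, Jan, Jun, Aug).
Cell (account=AC28, month=Jul) draws from the long row where account=AC28 and month=Jul, which has balance=812.

812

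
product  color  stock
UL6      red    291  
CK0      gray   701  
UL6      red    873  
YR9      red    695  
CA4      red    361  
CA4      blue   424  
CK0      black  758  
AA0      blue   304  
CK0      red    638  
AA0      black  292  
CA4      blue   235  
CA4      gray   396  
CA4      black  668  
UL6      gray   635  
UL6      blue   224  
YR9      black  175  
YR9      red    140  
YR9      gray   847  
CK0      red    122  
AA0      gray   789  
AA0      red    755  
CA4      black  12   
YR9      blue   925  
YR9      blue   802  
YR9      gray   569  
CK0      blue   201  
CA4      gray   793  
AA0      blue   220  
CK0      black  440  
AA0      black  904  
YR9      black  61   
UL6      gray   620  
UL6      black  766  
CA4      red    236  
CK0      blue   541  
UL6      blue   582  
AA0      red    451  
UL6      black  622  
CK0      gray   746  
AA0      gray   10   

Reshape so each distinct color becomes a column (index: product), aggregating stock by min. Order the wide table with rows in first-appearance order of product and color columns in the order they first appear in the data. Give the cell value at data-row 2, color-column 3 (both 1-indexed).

With rows in first-appearance order of product, row 2 is product=CK0. color columns in first-appearance order: red, gray, blue, black; column 3 is blue.
Long rows with product=CK0, color=blue: min(201, 541) = 201.

201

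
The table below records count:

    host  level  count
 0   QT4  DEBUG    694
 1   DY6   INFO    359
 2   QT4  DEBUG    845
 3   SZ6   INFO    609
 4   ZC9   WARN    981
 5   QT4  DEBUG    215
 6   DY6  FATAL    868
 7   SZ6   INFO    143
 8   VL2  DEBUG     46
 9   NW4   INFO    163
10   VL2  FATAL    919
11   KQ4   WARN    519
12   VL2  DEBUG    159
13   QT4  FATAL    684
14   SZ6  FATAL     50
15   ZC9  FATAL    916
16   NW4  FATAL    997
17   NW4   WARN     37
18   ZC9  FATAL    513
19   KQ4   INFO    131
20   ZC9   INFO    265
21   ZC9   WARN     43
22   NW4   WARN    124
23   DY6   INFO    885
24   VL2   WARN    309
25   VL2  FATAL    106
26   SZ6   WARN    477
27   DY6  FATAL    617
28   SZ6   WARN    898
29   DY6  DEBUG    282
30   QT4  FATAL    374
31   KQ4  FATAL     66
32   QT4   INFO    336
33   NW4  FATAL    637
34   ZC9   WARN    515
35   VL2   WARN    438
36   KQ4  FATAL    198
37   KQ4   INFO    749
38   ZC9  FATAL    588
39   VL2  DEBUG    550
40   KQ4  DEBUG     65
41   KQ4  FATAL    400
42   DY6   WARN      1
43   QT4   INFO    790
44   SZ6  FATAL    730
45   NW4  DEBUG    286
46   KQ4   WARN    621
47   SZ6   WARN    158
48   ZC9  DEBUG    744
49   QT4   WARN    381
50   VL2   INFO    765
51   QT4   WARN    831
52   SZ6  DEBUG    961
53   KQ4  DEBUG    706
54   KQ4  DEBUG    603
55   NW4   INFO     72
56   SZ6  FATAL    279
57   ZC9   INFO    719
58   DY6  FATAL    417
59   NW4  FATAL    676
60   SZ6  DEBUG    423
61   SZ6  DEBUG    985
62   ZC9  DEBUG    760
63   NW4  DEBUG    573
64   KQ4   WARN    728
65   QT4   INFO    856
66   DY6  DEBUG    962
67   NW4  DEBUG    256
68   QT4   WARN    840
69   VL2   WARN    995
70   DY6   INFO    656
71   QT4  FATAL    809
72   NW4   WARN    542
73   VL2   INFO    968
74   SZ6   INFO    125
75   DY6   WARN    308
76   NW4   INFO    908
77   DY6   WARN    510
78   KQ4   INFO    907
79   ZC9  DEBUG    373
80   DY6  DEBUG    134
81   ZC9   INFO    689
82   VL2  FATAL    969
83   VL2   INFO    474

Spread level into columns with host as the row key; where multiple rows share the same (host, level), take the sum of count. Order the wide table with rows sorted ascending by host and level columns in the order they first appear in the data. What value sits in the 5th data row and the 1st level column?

With rows sorted ascending by host, row 5 is host=SZ6. level columns in first-appearance order: DEBUG, INFO, WARN, FATAL; column 1 is DEBUG.
Long rows with host=SZ6, level=DEBUG: 961 + 423 + 985 = 2369.

2369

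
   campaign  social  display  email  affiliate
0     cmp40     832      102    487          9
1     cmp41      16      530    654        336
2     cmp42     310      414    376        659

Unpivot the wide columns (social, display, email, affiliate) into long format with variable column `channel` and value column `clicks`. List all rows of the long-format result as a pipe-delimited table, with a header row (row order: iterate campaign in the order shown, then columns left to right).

Each (campaign, column) pair becomes one row: 3 × 4 = 12 rows.
For example, (cmp40, social) → clicks=832.

| campaign | channel | clicks |
| cmp40 | social | 832 |
| cmp40 | display | 102 |
| cmp40 | email | 487 |
| cmp40 | affiliate | 9 |
| cmp41 | social | 16 |
| cmp41 | display | 530 |
| cmp41 | email | 654 |
| cmp41 | affiliate | 336 |
| cmp42 | social | 310 |
| cmp42 | display | 414 |
| cmp42 | email | 376 |
| cmp42 | affiliate | 659 |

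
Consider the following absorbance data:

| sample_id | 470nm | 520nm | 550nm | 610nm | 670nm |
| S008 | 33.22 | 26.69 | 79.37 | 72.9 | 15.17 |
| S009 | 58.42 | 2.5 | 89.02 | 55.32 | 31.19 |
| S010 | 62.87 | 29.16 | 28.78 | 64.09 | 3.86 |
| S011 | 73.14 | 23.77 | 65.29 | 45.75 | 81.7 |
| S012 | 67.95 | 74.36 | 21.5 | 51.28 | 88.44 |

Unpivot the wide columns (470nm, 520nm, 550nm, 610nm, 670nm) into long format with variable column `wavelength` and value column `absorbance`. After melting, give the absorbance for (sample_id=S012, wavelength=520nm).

Unpivoting turns each (sample_id, wide-column) pair into one long row.
The wide cell at row S012, column 520nm holds 74.36, so the long row (S012, 520nm) has absorbance=74.36.

74.36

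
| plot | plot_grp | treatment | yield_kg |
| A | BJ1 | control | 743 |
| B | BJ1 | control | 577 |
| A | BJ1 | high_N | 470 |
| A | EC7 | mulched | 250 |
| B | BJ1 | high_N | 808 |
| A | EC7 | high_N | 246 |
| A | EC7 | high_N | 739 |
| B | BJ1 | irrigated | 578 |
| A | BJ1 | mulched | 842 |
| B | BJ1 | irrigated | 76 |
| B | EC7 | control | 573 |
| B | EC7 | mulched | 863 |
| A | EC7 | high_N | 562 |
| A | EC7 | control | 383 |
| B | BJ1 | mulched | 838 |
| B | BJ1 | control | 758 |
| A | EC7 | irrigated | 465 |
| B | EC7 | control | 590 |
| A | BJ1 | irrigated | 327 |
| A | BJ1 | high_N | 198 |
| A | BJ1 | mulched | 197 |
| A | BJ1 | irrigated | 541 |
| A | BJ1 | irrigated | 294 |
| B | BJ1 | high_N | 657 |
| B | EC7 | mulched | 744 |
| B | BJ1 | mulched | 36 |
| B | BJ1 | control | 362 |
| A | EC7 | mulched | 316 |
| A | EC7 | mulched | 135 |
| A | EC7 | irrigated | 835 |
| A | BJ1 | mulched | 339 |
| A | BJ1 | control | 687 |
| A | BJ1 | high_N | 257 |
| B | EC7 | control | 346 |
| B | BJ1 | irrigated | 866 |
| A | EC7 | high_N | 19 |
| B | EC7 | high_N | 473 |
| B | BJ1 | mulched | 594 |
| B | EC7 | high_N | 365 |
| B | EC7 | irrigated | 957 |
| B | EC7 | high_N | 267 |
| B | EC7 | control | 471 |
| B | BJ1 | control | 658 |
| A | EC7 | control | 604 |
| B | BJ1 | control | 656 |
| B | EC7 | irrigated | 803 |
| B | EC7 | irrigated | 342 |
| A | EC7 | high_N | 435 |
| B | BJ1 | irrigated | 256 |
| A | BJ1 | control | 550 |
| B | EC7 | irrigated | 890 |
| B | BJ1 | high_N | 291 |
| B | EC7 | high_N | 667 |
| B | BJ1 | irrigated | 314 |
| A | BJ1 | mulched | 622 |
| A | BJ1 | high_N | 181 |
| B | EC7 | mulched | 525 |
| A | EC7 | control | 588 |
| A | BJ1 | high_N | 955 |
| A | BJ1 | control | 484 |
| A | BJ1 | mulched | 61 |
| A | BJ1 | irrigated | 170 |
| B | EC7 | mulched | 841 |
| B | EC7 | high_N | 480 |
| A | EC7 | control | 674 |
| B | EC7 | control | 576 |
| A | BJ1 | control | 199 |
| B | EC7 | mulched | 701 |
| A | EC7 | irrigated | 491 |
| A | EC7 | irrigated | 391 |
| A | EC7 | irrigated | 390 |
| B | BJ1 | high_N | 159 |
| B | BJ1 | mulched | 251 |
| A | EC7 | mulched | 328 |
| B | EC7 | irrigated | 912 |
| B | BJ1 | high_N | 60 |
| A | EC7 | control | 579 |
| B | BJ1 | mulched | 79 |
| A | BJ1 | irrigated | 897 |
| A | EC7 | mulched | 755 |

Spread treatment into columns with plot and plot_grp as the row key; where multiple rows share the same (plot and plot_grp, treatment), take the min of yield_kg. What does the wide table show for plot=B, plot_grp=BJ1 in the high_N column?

60

Rows with plot=B, plot_grp=BJ1 and treatment=high_N: yield_kg values are 808, 657, 291, 159, 60.
min(808, 657, 291, 159, 60) = 60.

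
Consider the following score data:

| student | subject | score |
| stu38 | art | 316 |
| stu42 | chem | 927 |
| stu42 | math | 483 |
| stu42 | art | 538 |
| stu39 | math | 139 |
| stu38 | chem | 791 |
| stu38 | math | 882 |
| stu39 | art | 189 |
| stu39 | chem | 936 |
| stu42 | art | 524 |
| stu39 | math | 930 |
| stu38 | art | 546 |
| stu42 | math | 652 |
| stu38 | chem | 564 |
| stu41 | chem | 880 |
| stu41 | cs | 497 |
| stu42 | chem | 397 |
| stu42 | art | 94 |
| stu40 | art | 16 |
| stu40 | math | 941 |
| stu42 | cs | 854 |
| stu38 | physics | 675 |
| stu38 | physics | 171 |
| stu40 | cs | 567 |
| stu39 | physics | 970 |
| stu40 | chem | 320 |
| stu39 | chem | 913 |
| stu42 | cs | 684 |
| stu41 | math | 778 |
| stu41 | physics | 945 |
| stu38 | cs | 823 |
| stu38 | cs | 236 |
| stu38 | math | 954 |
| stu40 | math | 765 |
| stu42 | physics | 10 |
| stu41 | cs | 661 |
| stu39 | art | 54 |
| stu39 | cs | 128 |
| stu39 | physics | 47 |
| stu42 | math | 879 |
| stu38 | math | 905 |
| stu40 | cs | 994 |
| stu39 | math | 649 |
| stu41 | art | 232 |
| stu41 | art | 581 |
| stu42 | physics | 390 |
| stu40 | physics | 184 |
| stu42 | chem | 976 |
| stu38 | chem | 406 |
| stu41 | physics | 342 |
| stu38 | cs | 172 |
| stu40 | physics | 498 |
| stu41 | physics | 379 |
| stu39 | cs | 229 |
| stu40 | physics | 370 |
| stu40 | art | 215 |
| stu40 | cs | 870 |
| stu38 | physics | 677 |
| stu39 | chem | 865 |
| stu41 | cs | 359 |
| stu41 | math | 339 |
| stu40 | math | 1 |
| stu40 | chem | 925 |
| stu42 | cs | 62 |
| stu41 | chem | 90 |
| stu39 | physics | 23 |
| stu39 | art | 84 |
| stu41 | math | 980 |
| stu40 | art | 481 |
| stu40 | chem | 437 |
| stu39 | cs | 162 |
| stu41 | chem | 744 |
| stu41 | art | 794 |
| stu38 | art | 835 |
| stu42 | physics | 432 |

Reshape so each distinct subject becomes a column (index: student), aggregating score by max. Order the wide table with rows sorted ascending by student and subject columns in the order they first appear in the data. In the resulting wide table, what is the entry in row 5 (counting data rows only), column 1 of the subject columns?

With rows sorted ascending by student, row 5 is student=stu42. subject columns in first-appearance order: art, chem, math, cs, physics; column 1 is art.
Long rows with student=stu42, subject=art: max(538, 524, 94) = 538.

538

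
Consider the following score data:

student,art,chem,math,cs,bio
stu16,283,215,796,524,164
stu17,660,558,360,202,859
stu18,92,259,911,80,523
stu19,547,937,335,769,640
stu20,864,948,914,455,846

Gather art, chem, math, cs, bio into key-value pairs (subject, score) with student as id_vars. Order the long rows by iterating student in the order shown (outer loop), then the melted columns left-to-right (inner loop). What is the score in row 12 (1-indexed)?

259

25 rows total (5 × 5). Row 12: index ⌊(12-1)/5⌋ = 2 into student → stu18; (12-1) mod 5 = 1 into the melted columns → chem.
So row 12 is (stu18, chem, 259); score = 259.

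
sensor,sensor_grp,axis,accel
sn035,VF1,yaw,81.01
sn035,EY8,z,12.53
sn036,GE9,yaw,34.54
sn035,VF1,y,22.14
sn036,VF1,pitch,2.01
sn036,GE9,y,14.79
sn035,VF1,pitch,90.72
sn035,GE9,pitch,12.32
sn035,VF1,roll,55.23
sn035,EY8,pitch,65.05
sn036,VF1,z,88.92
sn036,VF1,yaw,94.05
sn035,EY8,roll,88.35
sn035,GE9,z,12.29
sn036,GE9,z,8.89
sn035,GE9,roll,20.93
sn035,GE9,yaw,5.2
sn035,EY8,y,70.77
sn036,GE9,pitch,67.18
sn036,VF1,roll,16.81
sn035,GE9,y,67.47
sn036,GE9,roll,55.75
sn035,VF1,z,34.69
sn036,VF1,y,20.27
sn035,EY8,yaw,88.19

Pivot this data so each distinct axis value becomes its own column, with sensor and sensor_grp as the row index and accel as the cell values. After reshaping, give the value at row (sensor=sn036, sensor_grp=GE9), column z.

8.89

Wide layout: rows indexed by sensor and sensor_grp, columns are the 5 distinct axis values (yaw, z, y, pitch, roll).
Cell (sensor=sn036, sensor_grp=GE9, axis=z) draws from the long row where sensor=sn036, sensor_grp=GE9 and axis=z, which has accel=8.89.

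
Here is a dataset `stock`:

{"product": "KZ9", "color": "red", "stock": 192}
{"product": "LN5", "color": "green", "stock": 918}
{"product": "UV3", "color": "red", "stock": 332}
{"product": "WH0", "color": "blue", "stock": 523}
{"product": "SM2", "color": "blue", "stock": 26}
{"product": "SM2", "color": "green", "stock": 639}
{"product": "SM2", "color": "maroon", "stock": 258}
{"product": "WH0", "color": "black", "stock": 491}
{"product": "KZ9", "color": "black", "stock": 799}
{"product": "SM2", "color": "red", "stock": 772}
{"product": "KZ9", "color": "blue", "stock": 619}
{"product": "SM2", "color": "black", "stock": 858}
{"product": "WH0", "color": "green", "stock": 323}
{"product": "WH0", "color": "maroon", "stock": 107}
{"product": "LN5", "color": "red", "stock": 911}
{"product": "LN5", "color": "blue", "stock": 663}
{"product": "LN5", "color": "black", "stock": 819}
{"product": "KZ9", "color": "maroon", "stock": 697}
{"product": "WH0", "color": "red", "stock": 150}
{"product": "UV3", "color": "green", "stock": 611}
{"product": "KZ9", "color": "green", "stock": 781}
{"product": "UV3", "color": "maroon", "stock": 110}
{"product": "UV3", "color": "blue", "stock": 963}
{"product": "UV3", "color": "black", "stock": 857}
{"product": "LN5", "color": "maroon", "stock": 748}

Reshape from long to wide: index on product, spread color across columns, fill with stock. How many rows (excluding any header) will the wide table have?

5

5 distinct product values → 5 rows.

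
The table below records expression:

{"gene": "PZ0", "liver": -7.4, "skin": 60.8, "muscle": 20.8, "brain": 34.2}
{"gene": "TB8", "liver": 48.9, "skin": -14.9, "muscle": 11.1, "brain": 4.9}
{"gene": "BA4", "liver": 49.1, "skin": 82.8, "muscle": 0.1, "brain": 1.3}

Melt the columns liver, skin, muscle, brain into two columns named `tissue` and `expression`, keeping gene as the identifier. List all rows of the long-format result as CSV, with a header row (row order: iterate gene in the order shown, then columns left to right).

Each (gene, column) pair becomes one row: 3 × 4 = 12 rows.
For example, (PZ0, liver) → expression=-7.4.

gene,tissue,expression
PZ0,liver,-7.4
PZ0,skin,60.8
PZ0,muscle,20.8
PZ0,brain,34.2
TB8,liver,48.9
TB8,skin,-14.9
TB8,muscle,11.1
TB8,brain,4.9
BA4,liver,49.1
BA4,skin,82.8
BA4,muscle,0.1
BA4,brain,1.3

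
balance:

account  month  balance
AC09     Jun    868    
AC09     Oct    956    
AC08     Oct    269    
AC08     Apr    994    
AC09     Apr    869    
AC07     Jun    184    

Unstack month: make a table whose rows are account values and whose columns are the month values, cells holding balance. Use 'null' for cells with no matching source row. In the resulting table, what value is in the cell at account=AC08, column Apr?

The long row with account=AC08, month=Apr has balance=994.

994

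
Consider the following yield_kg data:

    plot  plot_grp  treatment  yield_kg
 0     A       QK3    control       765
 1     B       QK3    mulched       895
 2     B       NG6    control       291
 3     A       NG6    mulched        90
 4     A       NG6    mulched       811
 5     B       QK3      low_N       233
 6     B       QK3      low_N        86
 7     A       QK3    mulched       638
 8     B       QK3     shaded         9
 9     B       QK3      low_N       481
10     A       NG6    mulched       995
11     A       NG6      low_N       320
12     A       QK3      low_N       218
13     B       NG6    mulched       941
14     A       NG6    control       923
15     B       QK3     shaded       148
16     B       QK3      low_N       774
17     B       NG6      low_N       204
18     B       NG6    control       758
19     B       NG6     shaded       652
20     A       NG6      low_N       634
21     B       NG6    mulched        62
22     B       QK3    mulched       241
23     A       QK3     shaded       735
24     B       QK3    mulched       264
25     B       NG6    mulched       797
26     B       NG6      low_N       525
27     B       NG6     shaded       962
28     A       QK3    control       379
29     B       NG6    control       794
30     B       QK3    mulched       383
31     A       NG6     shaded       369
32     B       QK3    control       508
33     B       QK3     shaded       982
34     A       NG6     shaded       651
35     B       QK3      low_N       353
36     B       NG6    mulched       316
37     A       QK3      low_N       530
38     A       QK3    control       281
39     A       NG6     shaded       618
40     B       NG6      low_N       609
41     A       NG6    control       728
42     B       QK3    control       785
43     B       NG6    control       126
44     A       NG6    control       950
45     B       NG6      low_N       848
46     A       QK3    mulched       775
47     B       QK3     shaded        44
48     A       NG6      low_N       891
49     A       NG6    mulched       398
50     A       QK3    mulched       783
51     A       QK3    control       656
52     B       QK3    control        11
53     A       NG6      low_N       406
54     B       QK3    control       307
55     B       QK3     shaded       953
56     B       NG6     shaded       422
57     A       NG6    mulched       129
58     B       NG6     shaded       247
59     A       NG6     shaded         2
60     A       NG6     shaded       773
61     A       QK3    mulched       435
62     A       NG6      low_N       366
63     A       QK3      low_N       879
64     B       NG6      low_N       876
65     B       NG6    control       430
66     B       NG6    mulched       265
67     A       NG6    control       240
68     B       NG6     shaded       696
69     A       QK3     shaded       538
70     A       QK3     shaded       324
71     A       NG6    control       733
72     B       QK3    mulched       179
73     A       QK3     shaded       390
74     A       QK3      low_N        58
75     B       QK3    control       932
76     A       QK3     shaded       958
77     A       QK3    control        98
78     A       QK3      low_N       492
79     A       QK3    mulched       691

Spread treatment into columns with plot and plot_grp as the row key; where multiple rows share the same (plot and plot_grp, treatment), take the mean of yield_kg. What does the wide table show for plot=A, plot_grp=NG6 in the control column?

Rows with plot=A, plot_grp=NG6 and treatment=control: yield_kg values are 923, 728, 950, 240, 733.
(923 + 728 + 950 + 240 + 733) / 5 = 714.80.

714.80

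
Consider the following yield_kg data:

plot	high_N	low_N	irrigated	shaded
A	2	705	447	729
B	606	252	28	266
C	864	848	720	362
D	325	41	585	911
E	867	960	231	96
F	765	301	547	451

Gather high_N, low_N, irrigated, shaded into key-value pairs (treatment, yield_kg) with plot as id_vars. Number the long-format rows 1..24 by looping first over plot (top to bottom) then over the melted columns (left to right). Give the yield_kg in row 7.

24 rows total (6 × 4). Row 7: index ⌊(7-1)/4⌋ = 1 into plot → B; (7-1) mod 4 = 2 into the melted columns → irrigated.
So row 7 is (B, irrigated, 28); yield_kg = 28.

28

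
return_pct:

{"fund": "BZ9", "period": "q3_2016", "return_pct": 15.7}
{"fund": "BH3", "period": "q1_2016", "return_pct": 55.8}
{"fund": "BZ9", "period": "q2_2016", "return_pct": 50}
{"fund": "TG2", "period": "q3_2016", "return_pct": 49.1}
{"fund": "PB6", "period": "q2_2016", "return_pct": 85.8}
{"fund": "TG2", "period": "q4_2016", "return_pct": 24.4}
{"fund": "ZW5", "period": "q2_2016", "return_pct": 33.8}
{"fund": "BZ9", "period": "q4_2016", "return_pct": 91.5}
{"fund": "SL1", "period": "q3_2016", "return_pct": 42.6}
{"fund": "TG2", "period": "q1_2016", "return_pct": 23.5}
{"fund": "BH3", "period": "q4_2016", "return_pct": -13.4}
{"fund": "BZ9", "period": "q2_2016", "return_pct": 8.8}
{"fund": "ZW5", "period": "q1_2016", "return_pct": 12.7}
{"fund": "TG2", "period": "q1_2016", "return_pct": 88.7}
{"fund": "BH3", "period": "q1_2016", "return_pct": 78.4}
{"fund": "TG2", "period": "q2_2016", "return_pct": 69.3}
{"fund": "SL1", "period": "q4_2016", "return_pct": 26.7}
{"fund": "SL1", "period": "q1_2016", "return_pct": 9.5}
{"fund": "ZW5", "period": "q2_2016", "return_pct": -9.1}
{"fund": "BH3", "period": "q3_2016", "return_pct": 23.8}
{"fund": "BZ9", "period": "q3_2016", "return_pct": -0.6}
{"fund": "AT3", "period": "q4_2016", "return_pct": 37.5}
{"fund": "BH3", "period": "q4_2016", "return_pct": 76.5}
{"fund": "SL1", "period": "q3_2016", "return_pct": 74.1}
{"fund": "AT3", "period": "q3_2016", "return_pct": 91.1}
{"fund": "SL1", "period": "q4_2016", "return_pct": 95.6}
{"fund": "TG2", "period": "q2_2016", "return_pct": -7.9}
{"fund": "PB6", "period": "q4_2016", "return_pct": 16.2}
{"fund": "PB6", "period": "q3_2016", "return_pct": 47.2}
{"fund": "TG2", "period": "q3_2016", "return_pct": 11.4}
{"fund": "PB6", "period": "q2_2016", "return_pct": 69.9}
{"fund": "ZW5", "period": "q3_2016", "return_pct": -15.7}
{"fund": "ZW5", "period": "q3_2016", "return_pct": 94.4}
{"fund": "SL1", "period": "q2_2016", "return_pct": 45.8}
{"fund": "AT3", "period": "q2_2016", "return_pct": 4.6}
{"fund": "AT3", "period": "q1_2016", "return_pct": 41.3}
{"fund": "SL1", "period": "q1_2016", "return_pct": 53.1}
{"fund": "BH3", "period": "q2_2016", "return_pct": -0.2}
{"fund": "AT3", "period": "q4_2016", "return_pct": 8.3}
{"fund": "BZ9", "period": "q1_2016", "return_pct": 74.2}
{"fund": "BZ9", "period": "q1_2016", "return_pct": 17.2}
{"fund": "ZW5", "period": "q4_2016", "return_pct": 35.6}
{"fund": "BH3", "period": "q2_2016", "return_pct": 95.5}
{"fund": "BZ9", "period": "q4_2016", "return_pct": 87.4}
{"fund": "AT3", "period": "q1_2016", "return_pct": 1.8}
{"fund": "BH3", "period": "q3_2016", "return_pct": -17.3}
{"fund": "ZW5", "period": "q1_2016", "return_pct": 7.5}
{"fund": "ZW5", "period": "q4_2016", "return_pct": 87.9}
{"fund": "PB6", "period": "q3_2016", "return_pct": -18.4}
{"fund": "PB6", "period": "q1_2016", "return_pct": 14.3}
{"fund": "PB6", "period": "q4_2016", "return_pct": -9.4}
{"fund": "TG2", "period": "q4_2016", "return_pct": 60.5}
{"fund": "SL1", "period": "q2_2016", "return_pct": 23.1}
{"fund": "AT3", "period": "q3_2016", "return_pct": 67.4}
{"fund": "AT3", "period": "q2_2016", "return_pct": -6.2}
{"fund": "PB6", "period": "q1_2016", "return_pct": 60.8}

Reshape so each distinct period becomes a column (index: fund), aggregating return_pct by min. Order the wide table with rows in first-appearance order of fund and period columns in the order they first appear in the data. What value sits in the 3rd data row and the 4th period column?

With rows in first-appearance order of fund, row 3 is fund=TG2. period columns in first-appearance order: q3_2016, q1_2016, q2_2016, q4_2016; column 4 is q4_2016.
Long rows with fund=TG2, period=q4_2016: min(24.4, 60.5) = 24.4.

24.4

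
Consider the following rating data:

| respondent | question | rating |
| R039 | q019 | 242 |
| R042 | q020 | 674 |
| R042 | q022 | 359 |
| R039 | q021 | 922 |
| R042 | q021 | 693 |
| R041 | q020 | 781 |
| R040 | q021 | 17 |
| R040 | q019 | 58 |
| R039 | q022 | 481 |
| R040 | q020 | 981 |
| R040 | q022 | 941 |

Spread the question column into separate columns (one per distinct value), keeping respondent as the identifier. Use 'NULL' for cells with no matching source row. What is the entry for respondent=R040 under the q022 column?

The long row with respondent=R040, question=q022 has rating=941.

941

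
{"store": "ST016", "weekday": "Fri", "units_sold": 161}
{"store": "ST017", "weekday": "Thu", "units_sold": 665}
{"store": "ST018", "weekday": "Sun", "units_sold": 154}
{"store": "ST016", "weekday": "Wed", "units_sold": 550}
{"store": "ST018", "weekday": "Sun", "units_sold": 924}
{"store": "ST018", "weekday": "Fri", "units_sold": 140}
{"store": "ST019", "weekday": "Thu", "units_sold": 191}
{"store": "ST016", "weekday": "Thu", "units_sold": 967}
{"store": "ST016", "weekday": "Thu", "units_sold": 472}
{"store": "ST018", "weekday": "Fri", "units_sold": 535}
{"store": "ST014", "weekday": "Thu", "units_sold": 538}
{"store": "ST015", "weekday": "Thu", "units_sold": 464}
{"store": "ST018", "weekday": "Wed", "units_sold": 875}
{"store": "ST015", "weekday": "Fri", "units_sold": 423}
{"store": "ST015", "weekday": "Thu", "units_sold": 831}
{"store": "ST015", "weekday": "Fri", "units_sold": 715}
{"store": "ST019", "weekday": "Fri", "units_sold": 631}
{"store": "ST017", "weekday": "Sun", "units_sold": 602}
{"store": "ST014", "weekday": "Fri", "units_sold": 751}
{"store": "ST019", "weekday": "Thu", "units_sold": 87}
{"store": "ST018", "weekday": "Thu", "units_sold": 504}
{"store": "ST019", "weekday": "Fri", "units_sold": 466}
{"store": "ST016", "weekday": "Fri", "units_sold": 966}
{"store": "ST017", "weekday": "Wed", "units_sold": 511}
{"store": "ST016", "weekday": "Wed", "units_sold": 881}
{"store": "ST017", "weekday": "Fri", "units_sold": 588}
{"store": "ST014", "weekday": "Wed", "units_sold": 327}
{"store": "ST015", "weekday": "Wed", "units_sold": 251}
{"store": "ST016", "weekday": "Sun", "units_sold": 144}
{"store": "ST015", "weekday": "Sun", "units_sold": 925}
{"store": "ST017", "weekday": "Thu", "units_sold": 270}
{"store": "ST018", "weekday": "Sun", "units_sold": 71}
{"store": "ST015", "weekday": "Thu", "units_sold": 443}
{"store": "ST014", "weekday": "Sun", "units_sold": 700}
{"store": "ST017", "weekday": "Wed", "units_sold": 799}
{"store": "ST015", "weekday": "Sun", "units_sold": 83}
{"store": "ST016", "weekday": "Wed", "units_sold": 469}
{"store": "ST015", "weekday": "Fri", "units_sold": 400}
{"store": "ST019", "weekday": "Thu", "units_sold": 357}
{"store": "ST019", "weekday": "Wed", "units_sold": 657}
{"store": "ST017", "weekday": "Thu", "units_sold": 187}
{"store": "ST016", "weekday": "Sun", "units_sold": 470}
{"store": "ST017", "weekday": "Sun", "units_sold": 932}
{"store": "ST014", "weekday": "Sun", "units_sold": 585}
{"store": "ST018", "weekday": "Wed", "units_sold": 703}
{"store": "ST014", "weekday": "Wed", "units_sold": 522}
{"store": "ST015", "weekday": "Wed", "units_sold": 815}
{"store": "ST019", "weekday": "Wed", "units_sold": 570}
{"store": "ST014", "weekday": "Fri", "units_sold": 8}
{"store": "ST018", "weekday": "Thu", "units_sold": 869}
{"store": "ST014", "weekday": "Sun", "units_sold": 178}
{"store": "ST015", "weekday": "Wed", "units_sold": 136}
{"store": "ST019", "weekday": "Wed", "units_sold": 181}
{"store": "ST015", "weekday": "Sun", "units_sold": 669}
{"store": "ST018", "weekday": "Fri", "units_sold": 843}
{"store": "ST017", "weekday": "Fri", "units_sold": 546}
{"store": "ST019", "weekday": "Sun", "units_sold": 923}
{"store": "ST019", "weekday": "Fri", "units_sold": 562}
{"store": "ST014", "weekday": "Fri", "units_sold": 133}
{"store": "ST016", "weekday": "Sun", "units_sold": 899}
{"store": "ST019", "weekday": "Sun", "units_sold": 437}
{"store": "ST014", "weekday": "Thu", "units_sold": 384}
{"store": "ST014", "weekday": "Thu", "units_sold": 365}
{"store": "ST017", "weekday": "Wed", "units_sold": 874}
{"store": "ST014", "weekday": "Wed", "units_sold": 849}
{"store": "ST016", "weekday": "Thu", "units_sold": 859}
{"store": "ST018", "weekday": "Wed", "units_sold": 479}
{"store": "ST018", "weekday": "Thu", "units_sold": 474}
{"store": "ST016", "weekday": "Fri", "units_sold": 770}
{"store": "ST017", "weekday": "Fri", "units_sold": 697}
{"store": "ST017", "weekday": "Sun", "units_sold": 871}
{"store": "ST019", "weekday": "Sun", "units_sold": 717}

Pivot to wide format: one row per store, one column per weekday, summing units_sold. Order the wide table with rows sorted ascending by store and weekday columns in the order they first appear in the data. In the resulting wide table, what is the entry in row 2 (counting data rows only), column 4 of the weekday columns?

With rows sorted ascending by store, row 2 is store=ST015. weekday columns in first-appearance order: Fri, Thu, Sun, Wed; column 4 is Wed.
Long rows with store=ST015, weekday=Wed: 251 + 815 + 136 = 1202.

1202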